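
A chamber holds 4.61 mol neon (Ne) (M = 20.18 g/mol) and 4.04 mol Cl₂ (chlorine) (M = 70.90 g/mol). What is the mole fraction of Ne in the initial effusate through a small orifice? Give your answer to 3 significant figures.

0.681

Each component's effusion rate ∝ (its partial pressure)·(1/√M) ∝ n_i/√M_i.
x_Ne(eff) = (n_Ne/√M_Ne) / (n_Ne/√M_Ne + n_Cl₂/√M_Cl₂)
= (4.61/√20.18) / (4.61/√20.18 + 4.04/√70.90) = 1.026/(1.026 + 0.4798) = 0.681.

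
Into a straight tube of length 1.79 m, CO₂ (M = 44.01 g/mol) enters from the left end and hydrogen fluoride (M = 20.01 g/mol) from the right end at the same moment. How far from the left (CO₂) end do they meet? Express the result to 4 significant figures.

0.7209 m

Graham's law gives d_CO₂/d_HF = rate_CO₂/rate_HF = √(M_HF/M_CO₂) = √(20.01/44.01) = 0.6743.
With d_CO₂ + d_HF = 1.79 m, d_HF = 1.79/(1 + 0.6743) = 1.069 m.
d_CO₂ = 1.79 − 1.069 = 0.7209 m.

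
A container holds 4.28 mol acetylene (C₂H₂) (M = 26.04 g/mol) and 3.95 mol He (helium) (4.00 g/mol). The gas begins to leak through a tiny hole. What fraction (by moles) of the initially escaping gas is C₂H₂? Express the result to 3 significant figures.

Rate_i ∝ x_i/√M_i (Graham's law weighted by mole fraction), so the effusate composition follows n_i/√M_i.
So x_C₂H₂ in the escaping gas = (n_C₂H₂/√M_C₂H₂) / Σ(n_i/√M_i)
= (4.28/√26.04) / (4.28/√26.04 + 3.95/√4.00) = 0.8387/(0.8387 + 1.975) = 0.298.

0.298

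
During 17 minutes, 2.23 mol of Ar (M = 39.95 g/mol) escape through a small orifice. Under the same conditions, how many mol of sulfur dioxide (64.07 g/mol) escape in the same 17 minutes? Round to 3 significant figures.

Using Graham's law: rate_SO₂/rate_Ar = √(M_Ar/M_SO₂) = √(39.95/64.07) = √0.6235 = 0.7896.
So the amount for SO₂ is 2.23 × 0.7896 = 1.76 mol.

1.76 mol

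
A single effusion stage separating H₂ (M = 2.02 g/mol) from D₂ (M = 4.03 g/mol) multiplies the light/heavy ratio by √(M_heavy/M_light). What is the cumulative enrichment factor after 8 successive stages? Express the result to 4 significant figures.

15.84

The single-stage factor is √(M_heavy/M_light), so 8 stages give [√(4.03/2.02)]^8 = (4.03/2.02)^(8/2).
= 1.99505^4 = 15.84.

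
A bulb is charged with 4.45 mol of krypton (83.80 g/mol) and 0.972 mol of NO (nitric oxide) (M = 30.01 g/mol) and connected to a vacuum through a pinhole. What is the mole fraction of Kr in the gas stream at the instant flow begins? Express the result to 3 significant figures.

0.733

Rate_i ∝ x_i/√M_i (Graham's law weighted by mole fraction), so the effusate composition follows n_i/√M_i.
So x_Kr in the escaping gas = (n_Kr/√M_Kr) / Σ(n_i/√M_i)
= (4.45/√83.80) / (4.45/√83.80 + 0.972/√30.01) = 0.4861/(0.4861 + 0.1774) = 0.733.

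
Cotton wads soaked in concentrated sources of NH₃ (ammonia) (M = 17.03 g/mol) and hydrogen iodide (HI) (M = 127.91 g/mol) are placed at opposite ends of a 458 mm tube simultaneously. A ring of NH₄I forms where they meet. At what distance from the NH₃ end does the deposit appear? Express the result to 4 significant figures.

In equal time, each gas travels a distance ∝ its rate ∝ 1/√M, so d_NH₃/d_HI = √(M_HI/M_NH₃) = √(127.91/17.03) = 2.741.
With d_NH₃ + d_HI = 458 mm, d_HI = 458/(1 + 2.741) = 122.4 mm.
d_NH₃ = 458 − 122.4 = 335.6 mm.

335.6 mm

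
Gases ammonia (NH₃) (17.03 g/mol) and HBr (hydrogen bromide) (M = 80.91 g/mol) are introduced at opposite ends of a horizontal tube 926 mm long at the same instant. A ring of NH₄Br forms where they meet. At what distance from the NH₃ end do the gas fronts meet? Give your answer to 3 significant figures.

The fronts meet when d_NH₃ + d_HBr = L with d_NH₃/d_HBr = √(M_HBr/M_NH₃) (Graham's law). Here √(M_HBr/M_NH₃) = √(80.91/17.03) = 2.180.
With d_NH₃ + d_HBr = 926 mm, d_HBr = 926/(1 + 2.180) = 291.2 mm.
d_NH₃ = 926 − 291.2 = 635 mm.

635 mm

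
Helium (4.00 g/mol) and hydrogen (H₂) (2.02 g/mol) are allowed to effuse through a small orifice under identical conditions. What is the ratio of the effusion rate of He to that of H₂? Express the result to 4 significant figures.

By Graham's law, rate_He/rate_H₂ = √(M_H₂/M_He) = √(2.02/4.00) = √0.5050 = 0.7106.

0.7106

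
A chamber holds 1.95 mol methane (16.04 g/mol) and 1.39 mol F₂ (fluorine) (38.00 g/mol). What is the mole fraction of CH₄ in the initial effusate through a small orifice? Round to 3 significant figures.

Effusion rate of each component ∝ n_i/√M_i (partial pressure × 1/√M).
So x_CH₄ in the escaping gas = (n_CH₄/√M_CH₄) / Σ(n_i/√M_i)
= (1.95/√16.04) / (1.95/√16.04 + 1.39/√38.00) = 0.4869/(0.4869 + 0.2255) = 0.683.

0.683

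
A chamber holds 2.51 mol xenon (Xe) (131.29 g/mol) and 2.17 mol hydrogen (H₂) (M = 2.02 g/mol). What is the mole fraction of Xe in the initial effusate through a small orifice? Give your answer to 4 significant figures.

0.1255

Rate_i ∝ x_i/√M_i (Graham's law weighted by mole fraction), so the effusate composition follows n_i/√M_i.
Mole fraction of Xe in the effusate = (n_Xe/√M_Xe) / (n_Xe/√M_Xe + n_H₂/√M_H₂)
= (2.51/√131.29) / (2.51/√131.29 + 2.17/√2.02) = 0.2191/(0.2191 + 1.527) = 0.1255.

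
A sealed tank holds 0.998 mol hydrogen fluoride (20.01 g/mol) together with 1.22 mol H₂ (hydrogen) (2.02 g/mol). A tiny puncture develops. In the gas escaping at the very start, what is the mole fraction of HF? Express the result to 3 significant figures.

Effusion rate of each component ∝ n_i/√M_i (partial pressure × 1/√M).
Mole fraction of HF in the effusate = (n_HF/√M_HF) / (n_HF/√M_HF + n_H₂/√M_H₂)
= (0.998/√20.01) / (0.998/√20.01 + 1.22/√2.02) = 0.2231/(0.2231 + 0.8584) = 0.206.

0.206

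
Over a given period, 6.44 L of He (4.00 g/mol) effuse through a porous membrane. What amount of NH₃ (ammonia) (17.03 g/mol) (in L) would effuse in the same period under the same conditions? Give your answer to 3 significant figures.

3.12 L

By Graham's law, rate_NH₃/rate_He = √(M_He/M_NH₃) = √(4.00/17.03) = √0.2349 = 0.4846.
So the volume for NH₃ is 6.44 × 0.4846 = 3.12 L.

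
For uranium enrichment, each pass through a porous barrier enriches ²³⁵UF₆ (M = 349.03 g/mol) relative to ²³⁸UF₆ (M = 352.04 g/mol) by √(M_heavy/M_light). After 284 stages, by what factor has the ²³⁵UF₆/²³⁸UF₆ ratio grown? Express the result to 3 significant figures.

After 284 stages the ratio has grown by (√(352.04/349.03))^284 = (352.04/349.03)^(284/2).
= 1.00862^142 = 3.38.

3.38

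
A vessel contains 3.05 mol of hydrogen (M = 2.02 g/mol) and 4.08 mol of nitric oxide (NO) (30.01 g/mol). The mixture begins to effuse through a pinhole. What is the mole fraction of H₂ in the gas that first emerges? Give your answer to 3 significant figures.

Rate_i ∝ x_i/√M_i (Graham's law weighted by mole fraction), so the effusate composition follows n_i/√M_i.
Mole fraction of H₂ in the effusate = (n_H₂/√M_H₂) / (n_H₂/√M_H₂ + n_NO/√M_NO)
= (3.05/√2.02) / (3.05/√2.02 + 4.08/√30.01) = 2.146/(2.146 + 0.7448) = 0.742.

0.742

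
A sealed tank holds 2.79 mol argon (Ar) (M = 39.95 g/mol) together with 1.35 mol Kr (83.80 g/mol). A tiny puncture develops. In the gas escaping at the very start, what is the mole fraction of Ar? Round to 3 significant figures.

Rate_i ∝ x_i/√M_i (Graham's law weighted by mole fraction), so the effusate composition follows n_i/√M_i.
So x_Ar in the escaping gas = (n_Ar/√M_Ar) / Σ(n_i/√M_i)
= (2.79/√39.95) / (2.79/√39.95 + 1.35/√83.80) = 0.4414/(0.4414 + 0.1475) = 0.750.

0.750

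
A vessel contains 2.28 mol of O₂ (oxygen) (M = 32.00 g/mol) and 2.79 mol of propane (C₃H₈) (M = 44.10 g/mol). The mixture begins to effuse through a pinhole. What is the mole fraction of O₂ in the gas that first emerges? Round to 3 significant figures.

0.490

The effusion rate of species i is ∝ p_i/√M_i ∝ n_i/√M_i.
Mole fraction of O₂ in the effusate = (n_O₂/√M_O₂) / (n_O₂/√M_O₂ + n_C₃H₈/√M_C₃H₈)
= (2.28/√32.00) / (2.28/√32.00 + 2.79/√44.10) = 0.4031/(0.4031 + 0.4201) = 0.490.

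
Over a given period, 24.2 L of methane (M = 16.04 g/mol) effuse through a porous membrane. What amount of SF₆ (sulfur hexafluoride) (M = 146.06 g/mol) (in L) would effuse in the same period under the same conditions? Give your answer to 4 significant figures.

8.020 L

Using Graham's law: rate_SF₆/rate_CH₄ = √(M_CH₄/M_SF₆) = √(16.04/146.06) = √0.1098 = 0.3314.
So the volume for SF₆ is 24.2 × 0.3314 = 8.020 L.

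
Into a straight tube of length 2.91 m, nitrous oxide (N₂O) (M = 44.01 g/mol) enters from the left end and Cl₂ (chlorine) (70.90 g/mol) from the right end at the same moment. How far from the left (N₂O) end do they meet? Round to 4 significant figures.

The fronts meet when d_N₂O + d_Cl₂ = L with d_N₂O/d_Cl₂ = √(M_Cl₂/M_N₂O) (Graham's law). Here √(M_Cl₂/M_N₂O) = √(70.90/44.01) = 1.269.
With d_N₂O + d_Cl₂ = 2.91 m, d_Cl₂ = 2.91/(1 + 1.269) = 1.282 m.
d_N₂O = 2.91 − 1.282 = 1.628 m.

1.628 m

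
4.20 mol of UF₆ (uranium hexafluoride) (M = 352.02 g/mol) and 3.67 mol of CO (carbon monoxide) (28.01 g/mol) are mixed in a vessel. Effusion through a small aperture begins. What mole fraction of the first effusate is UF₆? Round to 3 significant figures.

0.244

Rate_i ∝ x_i/√M_i (Graham's law weighted by mole fraction), so the effusate composition follows n_i/√M_i.
x_UF₆(eff) = (n_UF₆/√M_UF₆) / (n_UF₆/√M_UF₆ + n_CO/√M_CO)
= (4.20/√352.02) / (4.20/√352.02 + 3.67/√28.01) = 0.2239/(0.2239 + 0.6934) = 0.244.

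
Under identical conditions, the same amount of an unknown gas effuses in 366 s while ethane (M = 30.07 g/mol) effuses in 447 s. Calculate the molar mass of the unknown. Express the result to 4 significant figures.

Graham's law gives t_X/t_C₂H₆ = √(M_X/M_C₂H₆).
366/447 = 0.8188 = √(M_X/30.07)
M_X = 30.07 × 0.8188² = 30.07 × 0.6704 = 20.16 g/mol

20.16 g/mol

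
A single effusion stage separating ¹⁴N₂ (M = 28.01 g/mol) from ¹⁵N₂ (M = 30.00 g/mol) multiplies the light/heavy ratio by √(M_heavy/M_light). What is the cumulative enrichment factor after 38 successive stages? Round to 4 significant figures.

The single-stage factor is √(M_heavy/M_light), so 38 stages give [√(30.00/28.01)]^38 = (30.00/28.01)^(38/2).
= 1.07105^19 = 3.684.

3.684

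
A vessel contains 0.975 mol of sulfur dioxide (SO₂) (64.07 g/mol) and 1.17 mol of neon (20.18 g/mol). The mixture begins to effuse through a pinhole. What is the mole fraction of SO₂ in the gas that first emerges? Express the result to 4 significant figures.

The effusion rate of species i is ∝ p_i/√M_i ∝ n_i/√M_i.
So x_SO₂ in the escaping gas = (n_SO₂/√M_SO₂) / Σ(n_i/√M_i)
= (0.975/√64.07) / (0.975/√64.07 + 1.17/√20.18) = 0.1218/(0.1218 + 0.2605) = 0.3187.

0.3187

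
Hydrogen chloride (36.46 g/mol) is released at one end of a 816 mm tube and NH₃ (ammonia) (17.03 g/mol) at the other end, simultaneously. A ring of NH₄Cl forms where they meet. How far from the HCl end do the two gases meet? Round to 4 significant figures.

331.3 mm

Distances travelled in equal time are proportional to diffusion rates, so d_HCl/d_NH₃ = √(M_NH₃/M_HCl) = √(17.03/36.46) = 0.6834.
With d_HCl + d_NH₃ = 816 mm, d_NH₃ = 816/(1 + 0.6834) = 484.7 mm.
d_HCl = 816 − 484.7 = 331.3 mm.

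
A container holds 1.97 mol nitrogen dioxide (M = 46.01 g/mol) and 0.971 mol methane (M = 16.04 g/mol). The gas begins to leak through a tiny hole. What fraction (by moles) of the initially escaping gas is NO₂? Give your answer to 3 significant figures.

0.545

Each component's effusion rate ∝ (its partial pressure)·(1/√M) ∝ n_i/√M_i.
Mole fraction of NO₂ in the effusate = (n_NO₂/√M_NO₂) / (n_NO₂/√M_NO₂ + n_CH₄/√M_CH₄)
= (1.97/√46.01) / (1.97/√46.01 + 0.971/√16.04) = 0.2904/(0.2904 + 0.2424) = 0.545.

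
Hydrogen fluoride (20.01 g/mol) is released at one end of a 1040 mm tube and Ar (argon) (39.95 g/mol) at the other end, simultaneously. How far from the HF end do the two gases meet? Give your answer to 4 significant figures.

Graham's law gives d_HF/d_Ar = rate_HF/rate_Ar = √(M_Ar/M_HF) = √(39.95/20.01) = 1.413.
With d_HF + d_Ar = 1040 mm, d_Ar = 1040/(1 + 1.413) = 431.0 mm.
d_HF = 1040 − 431.0 = 609.0 mm.

609.0 mm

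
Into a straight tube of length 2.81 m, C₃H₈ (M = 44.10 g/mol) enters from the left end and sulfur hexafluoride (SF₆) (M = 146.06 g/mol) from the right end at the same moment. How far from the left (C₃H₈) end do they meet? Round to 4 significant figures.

1.814 m

Graham's law gives d_C₃H₈/d_SF₆ = rate_C₃H₈/rate_SF₆ = √(M_SF₆/M_C₃H₈) = √(146.06/44.10) = 1.820.
With d_C₃H₈ + d_SF₆ = 2.81 m, d_SF₆ = 2.81/(1 + 1.820) = 0.9965 m.
d_C₃H₈ = 2.81 − 0.9965 = 1.814 m.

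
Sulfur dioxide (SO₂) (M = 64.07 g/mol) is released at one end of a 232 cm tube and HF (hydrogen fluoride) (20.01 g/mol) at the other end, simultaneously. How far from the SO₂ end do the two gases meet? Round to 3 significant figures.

83.2 cm

The fronts meet when d_SO₂ + d_HF = L with d_SO₂/d_HF = √(M_HF/M_SO₂) (Graham's law). Here √(M_HF/M_SO₂) = √(20.01/64.07) = 0.5589.
With d_SO₂ + d_HF = 232 cm, d_HF = 232/(1 + 0.5589) = 148.8 cm.
d_SO₂ = 232 − 148.8 = 83.2 cm.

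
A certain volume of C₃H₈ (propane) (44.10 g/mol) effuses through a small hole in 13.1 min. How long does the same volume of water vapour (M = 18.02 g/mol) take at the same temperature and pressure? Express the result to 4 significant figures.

Using Graham's law: t_H₂O/t_C₃H₈ = √(M_H₂O/M_C₃H₈) = √(18.02/44.10) = √0.4086 = 0.6392.
So the time for H₂O is 13.1 × 0.6392 = 8.374 min.

8.374 min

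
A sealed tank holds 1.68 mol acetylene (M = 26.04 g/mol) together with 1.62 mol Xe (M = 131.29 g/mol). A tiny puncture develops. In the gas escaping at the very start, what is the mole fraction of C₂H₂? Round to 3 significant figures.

0.700

Rate_i ∝ x_i/√M_i (Graham's law weighted by mole fraction), so the effusate composition follows n_i/√M_i.
So x_C₂H₂ in the escaping gas = (n_C₂H₂/√M_C₂H₂) / Σ(n_i/√M_i)
= (1.68/√26.04) / (1.68/√26.04 + 1.62/√131.29) = 0.3292/(0.3292 + 0.1414) = 0.700.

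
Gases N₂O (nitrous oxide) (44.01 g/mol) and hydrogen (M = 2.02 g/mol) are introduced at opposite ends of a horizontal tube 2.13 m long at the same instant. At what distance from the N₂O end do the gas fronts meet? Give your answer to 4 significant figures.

0.3758 m

The fronts meet when d_N₂O + d_H₂ = L with d_N₂O/d_H₂ = √(M_H₂/M_N₂O) (Graham's law). Here √(M_H₂/M_N₂O) = √(2.02/44.01) = 0.2142.
With d_N₂O + d_H₂ = 2.13 m, d_H₂ = 2.13/(1 + 0.2142) = 1.754 m.
d_N₂O = 2.13 − 1.754 = 0.3758 m.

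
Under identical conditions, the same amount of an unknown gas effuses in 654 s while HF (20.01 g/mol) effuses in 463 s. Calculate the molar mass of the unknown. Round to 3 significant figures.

Since effusion rate ∝ 1/√M, t_X/t_HF = √(M_X/M_HF).
654/463 = 1.413 = √(M_X/20.01)
M_X = 20.01 × 1.413² = 20.01 × 1.995 = 39.9 g/mol

39.9 g/mol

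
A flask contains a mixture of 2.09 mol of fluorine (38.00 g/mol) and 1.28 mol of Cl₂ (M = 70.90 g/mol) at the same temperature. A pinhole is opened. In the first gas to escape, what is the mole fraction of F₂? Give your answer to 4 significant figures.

Effusion rate of each component ∝ n_i/√M_i (partial pressure × 1/√M).
Mole fraction of F₂ in the effusate = (n_F₂/√M_F₂) / (n_F₂/√M_F₂ + n_Cl₂/√M_Cl₂)
= (2.09/√38.00) / (2.09/√38.00 + 1.28/√70.90) = 0.3390/(0.3390 + 0.1520) = 0.6904.

0.6904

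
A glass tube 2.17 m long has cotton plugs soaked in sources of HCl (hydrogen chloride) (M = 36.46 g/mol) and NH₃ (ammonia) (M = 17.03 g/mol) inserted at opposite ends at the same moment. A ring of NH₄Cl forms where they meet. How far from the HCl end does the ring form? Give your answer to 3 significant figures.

In equal time, each gas travels a distance ∝ its rate ∝ 1/√M, so d_HCl/d_NH₃ = √(M_NH₃/M_HCl) = √(17.03/36.46) = 0.6834.
With d_HCl + d_NH₃ = 2.17 m, d_NH₃ = 2.17/(1 + 0.6834) = 1.289 m.
d_HCl = 2.17 − 1.289 = 0.881 m.

0.881 m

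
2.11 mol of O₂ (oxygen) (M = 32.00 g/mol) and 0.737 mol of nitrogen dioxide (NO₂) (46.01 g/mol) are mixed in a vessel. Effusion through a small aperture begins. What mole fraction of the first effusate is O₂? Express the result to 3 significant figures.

Rate_i ∝ x_i/√M_i (Graham's law weighted by mole fraction), so the effusate composition follows n_i/√M_i.
So x_O₂ in the escaping gas = (n_O₂/√M_O₂) / Σ(n_i/√M_i)
= (2.11/√32.00) / (2.11/√32.00 + 0.737/√46.01) = 0.3730/(0.3730 + 0.1087) = 0.774.

0.774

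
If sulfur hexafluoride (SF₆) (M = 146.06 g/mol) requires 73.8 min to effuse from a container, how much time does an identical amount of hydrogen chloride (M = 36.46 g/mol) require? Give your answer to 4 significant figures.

From Graham's law, t_HCl/t_SF₆ = √(M_HCl/M_SF₆) = √(36.46/146.06) = √0.2496 = 0.4996.
So the time for HCl is 73.8 × 0.4996 = 36.87 min.

36.87 min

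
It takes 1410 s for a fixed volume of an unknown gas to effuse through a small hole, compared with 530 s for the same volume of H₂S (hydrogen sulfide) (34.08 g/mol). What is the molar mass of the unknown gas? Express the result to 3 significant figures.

241 g/mol

Since effusion rate ∝ 1/√M, t_X/t_H₂S = √(M_X/M_H₂S).
1410/530 = 2.660 = √(M_X/34.08)
M_X = 34.08 × 2.660² = 34.08 × 7.078 = 241 g/mol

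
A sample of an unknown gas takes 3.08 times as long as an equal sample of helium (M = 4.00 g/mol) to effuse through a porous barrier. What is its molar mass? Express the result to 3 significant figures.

37.9 g/mol

Using Graham's law: t_X/t_He = √(M_X/M_He).
3.08 = √(M_X/4.00)
M_X = 4.00 × 3.08² = 4.00 × 9.486 = 37.9 g/mol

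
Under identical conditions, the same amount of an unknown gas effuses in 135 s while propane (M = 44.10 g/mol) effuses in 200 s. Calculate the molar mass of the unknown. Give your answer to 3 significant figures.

From Graham's law, t_X/t_C₃H₈ = √(M_X/M_C₃H₈).
135/200 = 0.6750 = √(M_X/44.10)
M_X = 44.10 × 0.6750² = 44.10 × 0.4556 = 20.1 g/mol

20.1 g/mol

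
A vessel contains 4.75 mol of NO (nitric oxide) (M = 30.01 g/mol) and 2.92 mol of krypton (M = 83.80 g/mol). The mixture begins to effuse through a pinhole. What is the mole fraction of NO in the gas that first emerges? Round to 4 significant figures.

0.7311

Rate_i ∝ x_i/√M_i (Graham's law weighted by mole fraction), so the effusate composition follows n_i/√M_i.
x_NO(eff) = (n_NO/√M_NO) / (n_NO/√M_NO + n_Kr/√M_Kr)
= (4.75/√30.01) / (4.75/√30.01 + 2.92/√83.80) = 0.8671/(0.8671 + 0.3190) = 0.7311.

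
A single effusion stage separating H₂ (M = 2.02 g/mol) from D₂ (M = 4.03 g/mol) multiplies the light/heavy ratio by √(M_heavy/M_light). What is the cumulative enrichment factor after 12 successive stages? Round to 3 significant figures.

The single-stage factor is √(M_heavy/M_light), so 12 stages give [√(4.03/2.02)]^12 = (4.03/2.02)^(12/2).
= 1.99505^6 = 63.1.

63.1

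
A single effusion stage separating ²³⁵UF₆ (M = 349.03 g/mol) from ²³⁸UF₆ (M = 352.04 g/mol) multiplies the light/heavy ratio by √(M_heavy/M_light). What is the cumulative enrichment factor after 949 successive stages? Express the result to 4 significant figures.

58.82

Overall factor = α^949 with α = √(352.04/349.03), i.e. (352.04/349.03)^(949/2).
= 1.00862^(949/2) = 58.82.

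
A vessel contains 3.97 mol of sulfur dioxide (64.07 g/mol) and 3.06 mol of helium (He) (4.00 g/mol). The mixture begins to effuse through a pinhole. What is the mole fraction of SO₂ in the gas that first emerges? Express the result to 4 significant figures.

0.2448

The effusion rate of species i is ∝ p_i/√M_i ∝ n_i/√M_i.
x_SO₂(eff) = (n_SO₂/√M_SO₂) / (n_SO₂/√M_SO₂ + n_He/√M_He)
= (3.97/√64.07) / (3.97/√64.07 + 3.06/√4.00) = 0.4960/(0.4960 + 1.530) = 0.2448.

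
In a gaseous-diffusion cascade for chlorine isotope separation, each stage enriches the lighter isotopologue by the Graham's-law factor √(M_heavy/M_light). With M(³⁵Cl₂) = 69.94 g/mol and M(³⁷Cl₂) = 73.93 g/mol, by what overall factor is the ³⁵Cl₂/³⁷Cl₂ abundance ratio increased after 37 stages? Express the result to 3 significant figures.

After 37 stages the ratio has grown by (√(73.93/69.94))^37 = (73.93/69.94)^(37/2).
= 1.05705^(37/2) = 2.79.

2.79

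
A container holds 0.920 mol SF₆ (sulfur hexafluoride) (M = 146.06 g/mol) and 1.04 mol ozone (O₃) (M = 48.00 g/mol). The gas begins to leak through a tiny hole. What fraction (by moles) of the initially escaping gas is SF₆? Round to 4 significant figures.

0.3365

Effusion rate of each component ∝ n_i/√M_i (partial pressure × 1/√M).
x_SF₆(eff) = (n_SF₆/√M_SF₆) / (n_SF₆/√M_SF₆ + n_O₃/√M_O₃)
= (0.920/√146.06) / (0.920/√146.06 + 1.04/√48.00) = 0.07612/(0.07612 + 0.1501) = 0.3365.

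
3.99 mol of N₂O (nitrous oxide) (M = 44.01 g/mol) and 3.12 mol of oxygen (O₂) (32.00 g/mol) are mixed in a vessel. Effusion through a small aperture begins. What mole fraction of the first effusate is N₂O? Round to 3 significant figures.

0.522

Rate_i ∝ x_i/√M_i (Graham's law weighted by mole fraction), so the effusate composition follows n_i/√M_i.
Mole fraction of N₂O in the effusate = (n_N₂O/√M_N₂O) / (n_N₂O/√M_N₂O + n_O₂/√M_O₂)
= (3.99/√44.01) / (3.99/√44.01 + 3.12/√32.00) = 0.6014/(0.6014 + 0.5515) = 0.522.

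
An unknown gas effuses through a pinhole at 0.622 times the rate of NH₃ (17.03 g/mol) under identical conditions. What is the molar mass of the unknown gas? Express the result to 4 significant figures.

Using Graham's law: rate_X/rate_NH₃ = √(M_NH₃/M_X).
0.622 = √(17.03/M_X)
M_X = 17.03 / 0.622² = 17.03 / 0.3869 = 44.02 g/mol

44.02 g/mol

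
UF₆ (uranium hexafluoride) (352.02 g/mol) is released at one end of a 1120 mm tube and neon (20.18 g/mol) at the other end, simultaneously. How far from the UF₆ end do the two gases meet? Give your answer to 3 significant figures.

216 mm

Graham's law gives d_UF₆/d_Ne = rate_UF₆/rate_Ne = √(M_Ne/M_UF₆) = √(20.18/352.02) = 0.2394.
With d_UF₆ + d_Ne = 1120 mm, d_Ne = 1120/(1 + 0.2394) = 903.6 mm.
d_UF₆ = 1120 − 903.6 = 216 mm.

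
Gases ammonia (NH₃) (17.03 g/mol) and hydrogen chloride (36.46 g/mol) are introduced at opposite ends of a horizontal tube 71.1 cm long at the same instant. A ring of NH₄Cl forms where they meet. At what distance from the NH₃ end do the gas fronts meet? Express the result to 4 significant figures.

In equal time, each gas travels a distance ∝ its rate ∝ 1/√M, so d_NH₃/d_HCl = √(M_HCl/M_NH₃) = √(36.46/17.03) = 1.463.
With d_NH₃ + d_HCl = 71.1 cm, d_HCl = 71.1/(1 + 1.463) = 28.86 cm.
d_NH₃ = 71.1 − 28.86 = 42.24 cm.

42.24 cm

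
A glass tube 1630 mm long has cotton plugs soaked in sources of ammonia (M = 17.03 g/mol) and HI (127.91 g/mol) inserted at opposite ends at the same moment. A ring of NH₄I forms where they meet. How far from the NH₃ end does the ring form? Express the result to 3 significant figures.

1190 mm

Distances travelled in equal time are proportional to diffusion rates, so d_NH₃/d_HI = √(M_HI/M_NH₃) = √(127.91/17.03) = 2.741.
With d_NH₃ + d_HI = 1630 mm, d_HI = 1630/(1 + 2.741) = 435.8 mm.
d_NH₃ = 1630 − 435.8 = 1190 mm.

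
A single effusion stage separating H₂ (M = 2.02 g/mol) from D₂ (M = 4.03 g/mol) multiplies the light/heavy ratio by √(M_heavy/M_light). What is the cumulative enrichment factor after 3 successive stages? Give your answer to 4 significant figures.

The single-stage factor is √(M_heavy/M_light), so 3 stages give [√(4.03/2.02)]^3 = (4.03/2.02)^(3/2).
= 1.99505^(3/2) = 2.818.

2.818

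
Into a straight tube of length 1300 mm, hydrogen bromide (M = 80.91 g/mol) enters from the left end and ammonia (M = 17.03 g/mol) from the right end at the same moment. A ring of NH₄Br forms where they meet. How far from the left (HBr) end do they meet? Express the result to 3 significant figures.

409 mm

Graham's law gives d_HBr/d_NH₃ = rate_HBr/rate_NH₃ = √(M_NH₃/M_HBr) = √(17.03/80.91) = 0.4588.
With d_HBr + d_NH₃ = 1300 mm, d_NH₃ = 1300/(1 + 0.4588) = 891.2 mm.
d_HBr = 1300 − 891.2 = 409 mm.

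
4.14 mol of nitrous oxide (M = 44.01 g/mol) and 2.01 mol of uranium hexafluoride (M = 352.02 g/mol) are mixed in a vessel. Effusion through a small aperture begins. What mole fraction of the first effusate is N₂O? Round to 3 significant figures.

The effusion rate of species i is ∝ p_i/√M_i ∝ n_i/√M_i.
So x_N₂O in the escaping gas = (n_N₂O/√M_N₂O) / Σ(n_i/√M_i)
= (4.14/√44.01) / (4.14/√44.01 + 2.01/√352.02) = 0.6241/(0.6241 + 0.1071) = 0.853.

0.853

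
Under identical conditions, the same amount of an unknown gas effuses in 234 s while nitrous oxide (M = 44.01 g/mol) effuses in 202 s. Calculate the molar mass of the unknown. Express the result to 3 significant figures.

Graham's law gives t_X/t_N₂O = √(M_X/M_N₂O).
234/202 = 1.158 = √(M_X/44.01)
M_X = 44.01 × 1.158² = 44.01 × 1.342 = 59.1 g/mol

59.1 g/mol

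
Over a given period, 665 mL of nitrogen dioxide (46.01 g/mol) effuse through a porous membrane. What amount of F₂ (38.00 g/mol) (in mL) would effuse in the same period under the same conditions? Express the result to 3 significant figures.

732 mL

Since effusion rate ∝ 1/√M, rate_F₂/rate_NO₂ = √(M_NO₂/M_F₂) = √(46.01/38.00) = √1.211 = 1.100.
So the volume for F₂ is 665 × 1.100 = 732 mL.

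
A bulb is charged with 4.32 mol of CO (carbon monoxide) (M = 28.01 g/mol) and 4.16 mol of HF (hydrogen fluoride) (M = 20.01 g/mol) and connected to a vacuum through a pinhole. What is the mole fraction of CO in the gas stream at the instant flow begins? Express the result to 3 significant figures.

0.467

Each component's effusion rate ∝ (its partial pressure)·(1/√M) ∝ n_i/√M_i.
x_CO(eff) = (n_CO/√M_CO) / (n_CO/√M_CO + n_HF/√M_HF)
= (4.32/√28.01) / (4.32/√28.01 + 4.16/√20.01) = 0.8163/(0.8163 + 0.9300) = 0.467.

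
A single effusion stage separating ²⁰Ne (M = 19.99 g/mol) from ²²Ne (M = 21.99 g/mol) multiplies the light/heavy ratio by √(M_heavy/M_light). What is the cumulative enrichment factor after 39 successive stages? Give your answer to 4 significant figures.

Overall factor = α^39 with α = √(21.99/19.99), i.e. (21.99/19.99)^(39/2).
= 1.10005^(39/2) = 6.420.

6.420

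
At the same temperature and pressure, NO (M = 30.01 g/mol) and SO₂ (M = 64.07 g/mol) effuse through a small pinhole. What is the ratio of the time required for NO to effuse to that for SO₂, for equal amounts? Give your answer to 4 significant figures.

0.6844

By Graham's law, t_NO/t_SO₂ = √(M_NO/M_SO₂) = √(30.01/64.07) = √0.4684 = 0.6844.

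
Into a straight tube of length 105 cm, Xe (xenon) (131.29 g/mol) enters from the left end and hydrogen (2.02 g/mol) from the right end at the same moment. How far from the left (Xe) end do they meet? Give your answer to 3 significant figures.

Graham's law gives d_Xe/d_H₂ = rate_Xe/rate_H₂ = √(M_H₂/M_Xe) = √(2.02/131.29) = 0.1240.
With d_Xe + d_H₂ = 105 cm, d_H₂ = 105/(1 + 0.1240) = 93.41 cm.
d_Xe = 105 − 93.41 = 11.6 cm.

11.6 cm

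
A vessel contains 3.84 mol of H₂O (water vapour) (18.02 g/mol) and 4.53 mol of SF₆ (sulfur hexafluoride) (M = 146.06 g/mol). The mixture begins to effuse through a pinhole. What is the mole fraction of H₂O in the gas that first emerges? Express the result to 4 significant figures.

Each component's effusion rate ∝ (its partial pressure)·(1/√M) ∝ n_i/√M_i.
Mole fraction of H₂O in the effusate = (n_H₂O/√M_H₂O) / (n_H₂O/√M_H₂O + n_SF₆/√M_SF₆)
= (3.84/√18.02) / (3.84/√18.02 + 4.53/√146.06) = 0.9046/(0.9046 + 0.3748) = 0.7070.

0.7070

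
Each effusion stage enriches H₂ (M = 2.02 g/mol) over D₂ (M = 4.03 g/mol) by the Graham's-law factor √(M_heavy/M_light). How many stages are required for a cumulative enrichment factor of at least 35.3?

11

Single-stage factor α = √(4.03/2.02), so ln α = ½ ln(1.99505) = 0.3453.
Need α^N ≥ 35.3 ⇒ N ≥ ln(35.3) / ln α = 3.564 / 0.3453 = 10.32.
Minimum whole number of stages: N = 11.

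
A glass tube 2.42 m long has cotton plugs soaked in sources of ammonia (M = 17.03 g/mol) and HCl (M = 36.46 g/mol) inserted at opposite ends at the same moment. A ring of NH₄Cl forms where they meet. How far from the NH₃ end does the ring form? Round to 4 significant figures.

Graham's law gives d_NH₃/d_HCl = rate_NH₃/rate_HCl = √(M_HCl/M_NH₃) = √(36.46/17.03) = 1.463.
With d_NH₃ + d_HCl = 2.42 m, d_HCl = 2.42/(1 + 1.463) = 0.9825 m.
d_NH₃ = 2.42 − 0.9825 = 1.438 m.

1.438 m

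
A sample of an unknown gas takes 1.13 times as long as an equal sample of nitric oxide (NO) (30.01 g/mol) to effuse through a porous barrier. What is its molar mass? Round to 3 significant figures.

38.3 g/mol

From Graham's law, t_X/t_NO = √(M_X/M_NO).
1.13 = √(M_X/30.01)
M_X = 30.01 × 1.13² = 30.01 × 1.277 = 38.3 g/mol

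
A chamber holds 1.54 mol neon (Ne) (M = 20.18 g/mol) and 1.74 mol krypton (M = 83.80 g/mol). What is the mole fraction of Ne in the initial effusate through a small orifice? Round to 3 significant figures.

0.643

Each component's effusion rate ∝ (its partial pressure)·(1/√M) ∝ n_i/√M_i.
x_Ne(eff) = (n_Ne/√M_Ne) / (n_Ne/√M_Ne + n_Kr/√M_Kr)
= (1.54/√20.18) / (1.54/√20.18 + 1.74/√83.80) = 0.3428/(0.3428 + 0.1901) = 0.643.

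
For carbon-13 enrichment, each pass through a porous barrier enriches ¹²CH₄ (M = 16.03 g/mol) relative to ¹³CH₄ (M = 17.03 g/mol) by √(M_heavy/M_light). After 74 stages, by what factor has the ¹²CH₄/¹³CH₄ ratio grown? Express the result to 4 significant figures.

Overall factor = α^74 with α = √(17.03/16.03), i.e. (17.03/16.03)^(74/2).
= 1.06238^37 = 9.384.

9.384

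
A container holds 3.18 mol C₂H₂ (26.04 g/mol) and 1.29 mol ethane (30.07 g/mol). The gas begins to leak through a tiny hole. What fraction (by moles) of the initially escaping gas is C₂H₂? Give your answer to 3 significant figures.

Each component's effusion rate ∝ (its partial pressure)·(1/√M) ∝ n_i/√M_i.
Mole fraction of C₂H₂ in the effusate = (n_C₂H₂/√M_C₂H₂) / (n_C₂H₂/√M_C₂H₂ + n_C₂H₆/√M_C₂H₆)
= (3.18/√26.04) / (3.18/√26.04 + 1.29/√30.07) = 0.6232/(0.6232 + 0.2352) = 0.726.

0.726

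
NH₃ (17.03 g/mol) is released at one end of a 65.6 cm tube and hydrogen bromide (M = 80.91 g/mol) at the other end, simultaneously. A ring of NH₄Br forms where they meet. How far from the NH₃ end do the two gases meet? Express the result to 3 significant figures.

In equal time, each gas travels a distance ∝ its rate ∝ 1/√M, so d_NH₃/d_HBr = √(M_HBr/M_NH₃) = √(80.91/17.03) = 2.180.
With d_NH₃ + d_HBr = 65.6 cm, d_HBr = 65.6/(1 + 2.180) = 20.63 cm.
d_NH₃ = 65.6 − 20.63 = 45.0 cm.

45.0 cm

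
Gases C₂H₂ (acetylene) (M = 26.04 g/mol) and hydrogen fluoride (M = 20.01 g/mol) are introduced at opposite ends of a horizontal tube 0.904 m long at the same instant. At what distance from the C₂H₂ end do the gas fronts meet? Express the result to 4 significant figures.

Distances travelled in equal time are proportional to diffusion rates, so d_C₂H₂/d_HF = √(M_HF/M_C₂H₂) = √(20.01/26.04) = 0.8766.
With d_C₂H₂ + d_HF = 0.904 m, d_HF = 0.904/(1 + 0.8766) = 0.4817 m.
d_C₂H₂ = 0.904 − 0.4817 = 0.4223 m.

0.4223 m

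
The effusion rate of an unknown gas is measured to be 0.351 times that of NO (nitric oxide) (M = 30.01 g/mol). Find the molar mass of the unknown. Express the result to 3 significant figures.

Since effusion rate ∝ 1/√M, rate_X/rate_NO = √(M_NO/M_X).
0.351 = √(30.01/M_X)
M_X = 30.01 / 0.351² = 30.01 / 0.1232 = 244 g/mol

244 g/mol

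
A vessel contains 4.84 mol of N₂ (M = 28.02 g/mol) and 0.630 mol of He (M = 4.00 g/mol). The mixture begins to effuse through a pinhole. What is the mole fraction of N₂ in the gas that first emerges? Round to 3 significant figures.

0.744

Each component's effusion rate ∝ (its partial pressure)·(1/√M) ∝ n_i/√M_i.
So x_N₂ in the escaping gas = (n_N₂/√M_N₂) / Σ(n_i/√M_i)
= (4.84/√28.02) / (4.84/√28.02 + 0.630/√4.00) = 0.9143/(0.9143 + 0.3150) = 0.744.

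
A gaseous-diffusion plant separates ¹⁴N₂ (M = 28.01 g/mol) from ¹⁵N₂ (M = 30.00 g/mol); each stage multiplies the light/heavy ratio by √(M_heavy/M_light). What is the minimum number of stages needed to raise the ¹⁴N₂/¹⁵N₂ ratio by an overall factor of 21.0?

89

With α = √(30.00/28.01) per stage, ln α = ½ ln(1.07105) = 0.03432.
Need α^N ≥ 21.0 ⇒ N ≥ ln(21.0) / ln α = 3.045 / 0.03432 = 88.72.
Rounding up, N = 89 stages.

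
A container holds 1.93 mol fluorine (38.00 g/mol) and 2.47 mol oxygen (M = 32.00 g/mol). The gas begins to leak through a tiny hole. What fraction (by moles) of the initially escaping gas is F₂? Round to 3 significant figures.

0.418

The effusion rate of species i is ∝ p_i/√M_i ∝ n_i/√M_i.
So x_F₂ in the escaping gas = (n_F₂/√M_F₂) / Σ(n_i/√M_i)
= (1.93/√38.00) / (1.93/√38.00 + 2.47/√32.00) = 0.3131/(0.3131 + 0.4366) = 0.418.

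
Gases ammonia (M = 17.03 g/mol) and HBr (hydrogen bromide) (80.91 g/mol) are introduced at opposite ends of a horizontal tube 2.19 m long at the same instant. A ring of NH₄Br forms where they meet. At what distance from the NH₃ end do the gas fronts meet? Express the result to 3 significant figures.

In equal time, each gas travels a distance ∝ its rate ∝ 1/√M, so d_NH₃/d_HBr = √(M_HBr/M_NH₃) = √(80.91/17.03) = 2.180.
With d_NH₃ + d_HBr = 2.19 m, d_HBr = 2.19/(1 + 2.180) = 0.6887 m.
d_NH₃ = 2.19 − 0.6887 = 1.50 m.

1.50 m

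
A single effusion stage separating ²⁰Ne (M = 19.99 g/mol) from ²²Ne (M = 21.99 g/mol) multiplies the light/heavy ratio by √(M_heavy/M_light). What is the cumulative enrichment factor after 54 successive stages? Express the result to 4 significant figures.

13.13

The single-stage factor is √(M_heavy/M_light), so 54 stages give [√(21.99/19.99)]^54 = (21.99/19.99)^(54/2).
= 1.10005^27 = 13.13.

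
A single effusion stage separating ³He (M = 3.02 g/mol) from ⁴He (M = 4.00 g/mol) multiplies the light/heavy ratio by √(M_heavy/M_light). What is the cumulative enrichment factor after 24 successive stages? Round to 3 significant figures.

After 24 stages the ratio has grown by (√(4.00/3.02))^24 = (4.00/3.02)^(24/2).
= 1.32450^12 = 29.1.

29.1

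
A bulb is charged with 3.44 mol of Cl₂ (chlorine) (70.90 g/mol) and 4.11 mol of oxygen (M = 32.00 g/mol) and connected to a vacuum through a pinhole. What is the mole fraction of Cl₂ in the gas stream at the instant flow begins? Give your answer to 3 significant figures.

0.360

Each component's effusion rate ∝ (its partial pressure)·(1/√M) ∝ n_i/√M_i.
Mole fraction of Cl₂ in the effusate = (n_Cl₂/√M_Cl₂) / (n_Cl₂/√M_Cl₂ + n_O₂/√M_O₂)
= (3.44/√70.90) / (3.44/√70.90 + 4.11/√32.00) = 0.4085/(0.4085 + 0.7266) = 0.360.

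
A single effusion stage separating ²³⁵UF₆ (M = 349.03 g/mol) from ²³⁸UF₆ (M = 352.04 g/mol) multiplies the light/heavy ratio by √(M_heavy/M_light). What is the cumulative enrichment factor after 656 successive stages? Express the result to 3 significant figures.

16.7

The single-stage factor is √(M_heavy/M_light), so 656 stages give [√(352.04/349.03)]^656 = (352.04/349.03)^(656/2).
= 1.00862^328 = 16.7.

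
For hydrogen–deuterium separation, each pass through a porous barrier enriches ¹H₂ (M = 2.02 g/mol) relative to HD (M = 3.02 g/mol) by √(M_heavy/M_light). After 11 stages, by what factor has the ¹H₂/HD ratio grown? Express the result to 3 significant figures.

9.13

Overall factor = α^11 with α = √(3.02/2.02), i.e. (3.02/2.02)^(11/2).
= 1.49505^(11/2) = 9.13.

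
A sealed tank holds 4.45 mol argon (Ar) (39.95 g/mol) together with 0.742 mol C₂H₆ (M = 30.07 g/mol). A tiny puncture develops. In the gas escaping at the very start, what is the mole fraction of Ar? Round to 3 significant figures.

0.839

Each component's effusion rate ∝ (its partial pressure)·(1/√M) ∝ n_i/√M_i.
Mole fraction of Ar in the effusate = (n_Ar/√M_Ar) / (n_Ar/√M_Ar + n_C₂H₆/√M_C₂H₆)
= (4.45/√39.95) / (4.45/√39.95 + 0.742/√30.07) = 0.7040/(0.7040 + 0.1353) = 0.839.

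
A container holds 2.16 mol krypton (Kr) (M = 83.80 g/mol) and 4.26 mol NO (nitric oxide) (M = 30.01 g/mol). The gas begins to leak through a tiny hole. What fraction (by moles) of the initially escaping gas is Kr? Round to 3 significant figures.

Effusion rate of each component ∝ n_i/√M_i (partial pressure × 1/√M).
Mole fraction of Kr in the effusate = (n_Kr/√M_Kr) / (n_Kr/√M_Kr + n_NO/√M_NO)
= (2.16/√83.80) / (2.16/√83.80 + 4.26/√30.01) = 0.2360/(0.2360 + 0.7776) = 0.233.

0.233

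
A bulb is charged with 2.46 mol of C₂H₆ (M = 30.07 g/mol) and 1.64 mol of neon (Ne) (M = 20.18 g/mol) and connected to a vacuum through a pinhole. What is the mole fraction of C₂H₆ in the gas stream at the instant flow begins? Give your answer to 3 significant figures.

Effusion rate of each component ∝ n_i/√M_i (partial pressure × 1/√M).
So x_C₂H₆ in the escaping gas = (n_C₂H₆/√M_C₂H₆) / Σ(n_i/√M_i)
= (2.46/√30.07) / (2.46/√30.07 + 1.64/√20.18) = 0.4486/(0.4486 + 0.3651) = 0.551.

0.551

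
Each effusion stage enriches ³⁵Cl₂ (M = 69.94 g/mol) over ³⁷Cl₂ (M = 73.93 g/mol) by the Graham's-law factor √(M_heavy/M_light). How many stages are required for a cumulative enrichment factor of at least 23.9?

With α = √(73.93/69.94) per stage, ln α = ½ ln(1.05705) = 0.02774.
Need α^N ≥ 23.9 ⇒ N ≥ ln(23.9) / ln α = 3.174 / 0.02774 = 114.41.
Minimum whole number of stages: N = 115.

115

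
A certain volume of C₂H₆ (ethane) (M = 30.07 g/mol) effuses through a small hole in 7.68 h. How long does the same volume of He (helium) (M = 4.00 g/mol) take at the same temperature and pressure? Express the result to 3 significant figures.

Using Graham's law: t_He/t_C₂H₆ = √(M_He/M_C₂H₆) = √(4.00/30.07) = √0.1330 = 0.3647.
So the time for He is 7.68 × 0.3647 = 2.80 h.

2.80 h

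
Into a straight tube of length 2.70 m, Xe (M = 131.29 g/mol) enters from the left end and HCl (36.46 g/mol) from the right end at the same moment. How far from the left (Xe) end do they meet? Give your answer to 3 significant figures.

Graham's law gives d_Xe/d_HCl = rate_Xe/rate_HCl = √(M_HCl/M_Xe) = √(36.46/131.29) = 0.5270.
With d_Xe + d_HCl = 2.70 m, d_HCl = 2.70/(1 + 0.5270) = 1.768 m.
d_Xe = 2.70 − 1.768 = 0.932 m.

0.932 m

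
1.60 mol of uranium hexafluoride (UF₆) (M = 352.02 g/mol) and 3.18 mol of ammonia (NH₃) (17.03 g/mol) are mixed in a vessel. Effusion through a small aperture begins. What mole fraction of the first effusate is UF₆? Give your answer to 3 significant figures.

0.0996

Each component's effusion rate ∝ (its partial pressure)·(1/√M) ∝ n_i/√M_i.
Mole fraction of UF₆ in the effusate = (n_UF₆/√M_UF₆) / (n_UF₆/√M_UF₆ + n_NH₃/√M_NH₃)
= (1.60/√352.02) / (1.60/√352.02 + 3.18/√17.03) = 0.08528/(0.08528 + 0.7706) = 0.0996.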